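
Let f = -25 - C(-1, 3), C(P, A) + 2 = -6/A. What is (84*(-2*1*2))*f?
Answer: 7056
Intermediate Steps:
C(P, A) = -2 - 6/A
f = -21 (f = -25 - (-2 - 6/3) = -25 - (-2 - 6*⅓) = -25 - (-2 - 2) = -25 - 1*(-4) = -25 + 4 = -21)
(84*(-2*1*2))*f = (84*(-2*1*2))*(-21) = (84*(-2*2))*(-21) = (84*(-4))*(-21) = -336*(-21) = 7056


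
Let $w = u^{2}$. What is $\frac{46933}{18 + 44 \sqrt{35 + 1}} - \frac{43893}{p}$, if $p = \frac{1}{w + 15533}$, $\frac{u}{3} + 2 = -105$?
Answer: $- \frac{1467688293191}{282} \approx -5.2046 \cdot 10^{9}$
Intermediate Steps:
$u = -321$ ($u = -6 + 3 \left(-105\right) = -6 - 315 = -321$)
$w = 103041$ ($w = \left(-321\right)^{2} = 103041$)
$p = \frac{1}{118574}$ ($p = \frac{1}{103041 + 15533} = \frac{1}{118574} \approx 8.4335 \cdot 10^{-6}$)
$\frac{46933}{18 + 44 \sqrt{35 + 1}} - \frac{43893}{p} = \frac{46933}{18 + 44 \sqrt{35 + 1}} - 43893 \frac{1}{\frac{1}{118574}} = \frac{46933}{18 + 44 \sqrt{36}} - 5204568582 = \frac{46933}{18 + 44 \cdot 6} - 5204568582 = \frac{46933}{18 + 264} - 5204568582 = \frac{46933}{282} - 5204568582 = - \frac{1467688293191}{282}$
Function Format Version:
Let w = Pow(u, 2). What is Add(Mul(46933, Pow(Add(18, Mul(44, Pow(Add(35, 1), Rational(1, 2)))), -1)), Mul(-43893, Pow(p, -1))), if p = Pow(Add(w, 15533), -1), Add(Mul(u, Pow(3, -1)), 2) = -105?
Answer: Rational(-1467688293191, 282) ≈ -5.2046e+9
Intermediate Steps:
u = -321 (u = Add(-6, Mul(3, -105)) = Add(-6, -315) = -321)
w = 103041 (w = Pow(-321, 2) = 103041)
p = Rational(1, 118574) (p = Pow(Add(103041, 15533), -1) = Pow(118574, -1) = Rational(1, 118574) ≈ 8.4335e-6)
Add(Mul(46933, Pow(Add(18, Mul(44, Pow(Add(35, 1), Rational(1, 2)))), -1)), Mul(-43893, Pow(p, -1))) = Add(Mul(46933, Pow(Add(18, Mul(44, Pow(Add(35, 1), Rational(1, 2)))), -1)), Mul(-43893, Pow(Rational(1, 118574), -1))) = Add(Mul(46933, Pow(Add(18, Mul(44, Pow(36, Rational(1, 2)))), -1)), Mul(-43893, 118574)) = Add(Mul(46933, Pow(Add(18, Mul(44, 6)), -1)), -5204568582) = Add(Mul(46933, Pow(Add(18, 264), -1)), -5204568582) = Add(Mul(46933, Pow(282, -1)), -5204568582) = Add(Mul(46933, Rational(1, 282)), -5204568582) = Add(Rational(46933, 282), -5204568582) = Rational(-1467688293191, 282)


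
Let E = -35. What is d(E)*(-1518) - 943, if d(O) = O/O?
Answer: -2461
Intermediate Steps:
d(O) = 1
d(E)*(-1518) - 943 = 1*(-1518) - 943 = -1518 - 943 = -2461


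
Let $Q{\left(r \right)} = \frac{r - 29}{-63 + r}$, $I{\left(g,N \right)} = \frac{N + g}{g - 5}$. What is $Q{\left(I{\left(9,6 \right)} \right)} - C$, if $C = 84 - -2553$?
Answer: $- \frac{624868}{237} \approx -2636.6$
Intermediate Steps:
$I{\left(g,N \right)} = \frac{N + g}{-5 + g}$
$C = 2637$ ($C = 84 + 2553 = 2637$)
$Q{\left(r \right)} = \frac{-29 + r}{-63 + r}$
$Q{\left(I{\left(9,6 \right)} \right)} - C = \frac{-29 + \frac{6 + 9}{-5 + 9}}{-63 + \frac{6 + 9}{-5 + 9}} - 2637 = \frac{-29 + \frac{1}{4} \cdot 15}{-63 + \frac{1}{4} \cdot 15} - 2637 = \frac{-29 + \frac{15}{4}}{-63 + \frac{15}{4}} - 2637 = \frac{1}{- \frac{237}{4}} \left(- \frac{101}{4}\right) - 2637 = \left(- \frac{4}{237}\right) \left(- \frac{101}{4}\right) - 2637 = \frac{101}{237} - 2637 = - \frac{624868}{237}$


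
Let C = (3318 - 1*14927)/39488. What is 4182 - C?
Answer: 165150425/39488 ≈ 4182.3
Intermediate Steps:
C = -11609/39488 (C = (3318 - 14927)*(1/39488) = -11609*1/39488 = -11609/39488 ≈ -0.29399)
4182 - C = 4182 - 1*(-11609/39488) = 4182 + 11609/39488 = 165150425/39488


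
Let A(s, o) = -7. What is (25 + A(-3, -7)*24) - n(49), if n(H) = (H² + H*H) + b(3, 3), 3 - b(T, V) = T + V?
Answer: -4942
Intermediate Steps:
b(T, V) = 3 - T - V (b(T, V) = 3 - (T + V) = 3 + (-T - V) = 3 - T - V)
n(H) = -3 + 2*H² (n(H) = (H² + H*H) + (3 - 1*3 - 1*3) = (H² + H²) + (3 - 3 - 3) = 2*H² - 3 = -3 + 2*H²)
(25 + A(-3, -7)*24) - n(49) = (25 - 7*24) - (-3 + 2*49²) = (25 - 168) - (-3 + 2*2401) = -143 - (-3 + 4802) = -143 - 1*4799 = -143 - 4799 = -4942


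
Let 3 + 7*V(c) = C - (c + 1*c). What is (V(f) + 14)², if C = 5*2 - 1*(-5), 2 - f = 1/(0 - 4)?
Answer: 44521/196 ≈ 227.15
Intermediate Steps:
f = 9/4 (f = 2 - 1/(0 - 4) = 2 - 1/(-4) = 2 - 1*(-¼) = 2 + ¼ = 9/4 ≈ 2.2500)
C = 15 (C = 10 + 5 = 15)
V(c) = 12/7 - 2*c/7 (V(c) = -3/7 + (15 - (c + 1*c))/7 = -3/7 + (15 - (c + c))/7 = -3/7 + (15 - 2*c)/7 = -3/7 + (15/7 - 2*c/7) = 12/7 - 2*c/7)
(V(f) + 14)² = ((12/7 - 2/7*9/4) + 14)² = ((12/7 - 9/14) + 14)² = (15/14 + 14)² = (211/14)² = 44521/196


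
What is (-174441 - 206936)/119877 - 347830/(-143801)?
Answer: -1877939581/2462633211 ≈ -0.76257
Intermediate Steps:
(-174441 - 206936)/119877 - 347830/(-143801) = -381377*1/119877 - 347830*(-1/143801) = -381377/119877 + 49690/20543 = -1877939581/2462633211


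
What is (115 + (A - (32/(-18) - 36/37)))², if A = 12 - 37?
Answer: 953944996/110889 ≈ 8602.7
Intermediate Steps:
A = -25
(115 + (A - (32/(-18) - 36/37)))² = (115 + (-25 - (32/(-18) - 36/37)))² = (115 + (-25 - (32*(-1/18) - 36*1/37)))² = (115 + (-25 - (-16/9 - 36/37)))² = (115 + (-25 - 1*(-916/333)))² = (115 + (-25 + 916/333))² = (115 - 7409/333)² = (30886/333)² = 953944996/110889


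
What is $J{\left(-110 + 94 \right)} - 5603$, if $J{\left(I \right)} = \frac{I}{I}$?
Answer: $-5602$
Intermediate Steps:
$J{\left(I \right)} = 1$
$J{\left(-110 + 94 \right)} - 5603 = 1 - 5603 = -5602$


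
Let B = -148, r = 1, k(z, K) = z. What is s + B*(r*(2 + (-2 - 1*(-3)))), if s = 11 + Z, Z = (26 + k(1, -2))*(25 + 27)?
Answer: 971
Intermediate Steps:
Z = 1404 (Z = (26 + 1)*(25 + 27) = 27*52 = 1404)
s = 1415 (s = 11 + 1404 = 1415)
s + B*(r*(2 + (-2 - 1*(-3)))) = 1415 - 148*(2 + (-2 - 1*(-3))) = 1415 - 148*(2 + (-2 + 3)) = 1415 - 148*(2 + 1) = 1415 - 148*3 = 1415 - 444 = 971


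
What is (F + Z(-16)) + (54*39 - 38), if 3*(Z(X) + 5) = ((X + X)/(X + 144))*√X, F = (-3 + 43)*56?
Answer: 4303 - I/3 ≈ 4303.0 - 0.33333*I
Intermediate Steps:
F = 2240 (F = 40*56 = 2240)
Z(X) = -5 + 2*X^(3/2)/(3*(144 + X)) (Z(X) = -5 + (((X + X)/(X + 144))*√X)/3 = -5 + (((2*X)/(144 + X))*√X)/3 = -5 + ((2*X/(144 + X))*√X)/3 = -5 + (2*X^(3/2)/(144 + X))/3 = -5 + 2*X^(3/2)/(3*(144 + X)))
(F + Z(-16)) + (54*39 - 38) = (2240 + (-2160 - 15*(-16) + 2*(-16)^(3/2))/(3*(144 - 16))) + (54*39 - 38) = (2240 + (⅓)*(-2160 + 240 + 2*(-64*I))/128) + (2106 - 38) = (2240 + (⅓)*(1/128)*(-2160 + 240 - 128*I)) + 2068 = (2240 + (⅓)*(1/128)*(-1920 - 128*I)) + 2068 = (2240 + (-5 - I/3)) + 2068 = (2235 - I/3) + 2068 = 4303 - I/3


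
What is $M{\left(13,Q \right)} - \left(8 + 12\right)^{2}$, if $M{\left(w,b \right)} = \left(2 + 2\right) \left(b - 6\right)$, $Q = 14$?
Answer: $-368$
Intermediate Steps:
$M{\left(w,b \right)} = -24 + 4 b$ ($M{\left(w,b \right)} = 4 \left(-6 + b\right) = -24 + 4 b$)
$M{\left(13,Q \right)} - \left(8 + 12\right)^{2} = \left(-24 + 4 \cdot 14\right) - \left(8 + 12\right)^{2} = \left(-24 + 56\right) - 20^{2} = 32 - 400 = -368$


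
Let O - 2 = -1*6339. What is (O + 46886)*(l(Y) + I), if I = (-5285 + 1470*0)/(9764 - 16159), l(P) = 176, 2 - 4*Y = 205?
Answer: 9170602389/1279 ≈ 7.1701e+6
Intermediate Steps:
Y = -203/4 (Y = 1/2 - 1/4*205 = 1/2 - 205/4 = -203/4 ≈ -50.750)
O = -6337 (O = 2 - 1*6339 = 2 - 6339 = -6337)
I = 1057/1279 (I = (-5285 + 0)/(-6395) = -5285*(-1/6395) = 1057/1279 ≈ 0.82643)
(O + 46886)*(l(Y) + I) = (-6337 + 46886)*(176 + 1057/1279) = 40549*(226161/1279) = 9170602389/1279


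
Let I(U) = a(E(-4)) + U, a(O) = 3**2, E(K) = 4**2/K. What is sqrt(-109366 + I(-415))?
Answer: 2*I*sqrt(27443) ≈ 331.32*I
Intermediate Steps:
E(K) = 16/K
a(O) = 9
I(U) = 9 + U
sqrt(-109366 + I(-415)) = sqrt(-109366 + (9 - 415)) = sqrt(-109366 - 406) = sqrt(-109772) = 2*I*sqrt(27443)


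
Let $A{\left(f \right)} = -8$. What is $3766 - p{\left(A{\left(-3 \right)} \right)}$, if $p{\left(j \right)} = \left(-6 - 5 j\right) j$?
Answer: $4038$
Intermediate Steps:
$p{\left(j \right)} = j \left(-6 - 5 j\right)$
$3766 - p{\left(A{\left(-3 \right)} \right)} = 3766 - \left(-1\right) \left(-8\right) \left(6 + 5 \left(-8\right)\right) = 3766 - \left(-1\right) \left(-8\right) \left(6 - 40\right) = 3766 - \left(-1\right) \left(-8\right) \left(-34\right) = 3766 - -272 = 3766 + 272 = 4038$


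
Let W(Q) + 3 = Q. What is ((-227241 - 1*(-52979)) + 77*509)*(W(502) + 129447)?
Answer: -17551676274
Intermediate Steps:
W(Q) = -3 + Q
((-227241 - 1*(-52979)) + 77*509)*(W(502) + 129447) = ((-227241 - 1*(-52979)) + 77*509)*((-3 + 502) + 129447) = ((-227241 + 52979) + 39193)*(499 + 129447) = (-174262 + 39193)*129946 = -135069*129946 = -17551676274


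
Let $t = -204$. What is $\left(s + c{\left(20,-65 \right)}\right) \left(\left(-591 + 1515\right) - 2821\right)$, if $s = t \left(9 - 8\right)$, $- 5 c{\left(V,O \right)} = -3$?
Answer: $\frac{1929249}{5} \approx 3.8585 \cdot 10^{5}$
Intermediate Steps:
$c{\left(V,O \right)} = \frac{3}{5}$ ($c{\left(V,O \right)} = \left(- \frac{1}{5}\right) \left(-3\right) = \frac{3}{5}$)
$s = -204$ ($s = - 204 \left(9 - 8\right) = \left(-204\right) 1 = -204$)
$\left(s + c{\left(20,-65 \right)}\right) \left(\left(-591 + 1515\right) - 2821\right) = \left(-204 + \frac{3}{5}\right) \left(\left(-591 + 1515\right) - 2821\right) = - \frac{1017 \left(924 - 2821\right)}{5} = \left(- \frac{1017}{5}\right) \left(-1897\right) = \frac{1929249}{5}$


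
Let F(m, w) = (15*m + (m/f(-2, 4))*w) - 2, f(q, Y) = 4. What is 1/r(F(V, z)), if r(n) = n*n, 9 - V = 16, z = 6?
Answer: 4/55225 ≈ 7.2431e-5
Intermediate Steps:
V = -7 (V = 9 - 1*16 = 9 - 16 = -7)
F(m, w) = -2 + 15*m + m*w/4 (F(m, w) = (15*m + (m/4)*w) - 2 = (15*m + m*w/4) - 2 = -2 + 15*m + m*w/4)
r(n) = n²
1/r(F(V, z)) = 1/((-2 + 15*(-7) + (¼)*(-7)*6)²) = 1/((-2 - 105 - 21/2)²) = 1/((-235/2)²) = 1/(55225/4) = 4/55225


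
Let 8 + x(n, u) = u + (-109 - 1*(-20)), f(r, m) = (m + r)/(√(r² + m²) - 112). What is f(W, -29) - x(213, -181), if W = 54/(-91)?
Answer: 26968323362/96909627 + 2693*√6967237/96909627 ≈ 278.36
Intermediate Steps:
W = -54/91 (W = 54*(-1/91) = -54/91 ≈ -0.59341)
f(r, m) = (m + r)/(-112 + √(m² + r²)) (f(r, m) = (m + r)/(√(m² + r²) - 112) = (m + r)/(-112 + √(m² + r²)))
x(n, u) = -97 + u (x(n, u) = -8 + (u + (-109 - 1*(-20))) = -8 + (u + (-109 + 20)) = -8 + (u - 89) = -8 + (-89 + u) = -97 + u)
f(W, -29) - x(213, -181) = (-29 - 54/91)/(-112 + √((-29)² + (-54/91)²)) - (-97 - 181) = -2693/91/(-112 + √(841 + 2916/8281)) - 1*(-278) = -2693/91/(-112 + √(6967237/8281)) + 278 = -2693/91/(-112 + √6967237/91) + 278 = -2693/(91*(-112 + √6967237/91)) + 278 = 278 - 2693/(91*(-112 + √6967237/91))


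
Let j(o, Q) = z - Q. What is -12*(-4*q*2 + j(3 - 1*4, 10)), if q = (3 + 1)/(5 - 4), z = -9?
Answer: 612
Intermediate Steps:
q = 4 (q = 4/1 = 4*1 = 4)
j(o, Q) = -9 - Q
-12*(-4*q*2 + j(3 - 1*4, 10)) = -12*(-4*4*2 + (-9 - 1*10)) = -12*(-16*2 + (-9 - 10)) = -12*(-32 - 19) = -12*(-51) = 612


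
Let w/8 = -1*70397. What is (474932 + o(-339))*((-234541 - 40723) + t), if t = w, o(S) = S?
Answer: -397917754920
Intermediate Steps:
w = -563176 (w = 8*(-1*70397) = 8*(-70397) = -563176)
t = -563176
(474932 + o(-339))*((-234541 - 40723) + t) = (474932 - 339)*((-234541 - 40723) - 563176) = 474593*(-275264 - 563176) = 474593*(-838440) = -397917754920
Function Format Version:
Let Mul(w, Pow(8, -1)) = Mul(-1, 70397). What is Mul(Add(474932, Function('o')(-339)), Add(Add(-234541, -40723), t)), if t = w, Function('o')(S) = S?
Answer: -397917754920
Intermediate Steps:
w = -563176 (w = Mul(8, Mul(-1, 70397)) = Mul(8, -70397) = -563176)
t = -563176
Mul(Add(474932, Function('o')(-339)), Add(Add(-234541, -40723), t)) = Mul(Add(474932, -339), Add(Add(-234541, -40723), -563176)) = Mul(474593, Add(-275264, -563176)) = Mul(474593, -838440) = -397917754920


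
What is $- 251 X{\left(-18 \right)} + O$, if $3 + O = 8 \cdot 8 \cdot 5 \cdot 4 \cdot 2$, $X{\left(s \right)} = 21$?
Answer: $-2714$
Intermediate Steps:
$O = 2557$ ($O = -3 + 8 \cdot 8 \cdot 5 \cdot 4 \cdot 2 = -3 + 64 \cdot 20 \cdot 2 = -3 + 64 \cdot 40 = -3 + 2560 = 2557$)
$- 251 X{\left(-18 \right)} + O = \left(-251\right) 21 + 2557 = -5271 + 2557 = -2714$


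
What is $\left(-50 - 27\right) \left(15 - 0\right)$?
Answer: $-1155$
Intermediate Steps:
$\left(-50 - 27\right) \left(15 - 0\right) = - 77 \left(15 + 0\right) = \left(-77\right) 15 = -1155$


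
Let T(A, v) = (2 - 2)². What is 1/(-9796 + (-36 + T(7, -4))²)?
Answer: -1/8500 ≈ -0.00011765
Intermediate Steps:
T(A, v) = 0 (T(A, v) = 0² = 0)
1/(-9796 + (-36 + T(7, -4))²) = 1/(-9796 + (-36 + 0)²) = 1/(-9796 + (-36)²) = 1/(-9796 + 1296) = 1/(-8500) = -1/8500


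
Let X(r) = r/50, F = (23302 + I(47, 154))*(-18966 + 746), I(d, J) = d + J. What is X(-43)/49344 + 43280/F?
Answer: -6259703819/52825794057600 ≈ -0.00011850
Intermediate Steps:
I(d, J) = J + d
F = -428224660 (F = (23302 + (154 + 47))*(-18966 + 746) = (23302 + 201)*(-18220) = 23503*(-18220) = -428224660)
X(r) = r/50 (X(r) = r*(1/50) = r/50)
X(-43)/49344 + 43280/F = ((1/50)*(-43))/49344 + 43280/(-428224660) = -43/50*1/49344 + 43280*(-1/428224660) = -43/2467200 - 2164/21411233 = -6259703819/52825794057600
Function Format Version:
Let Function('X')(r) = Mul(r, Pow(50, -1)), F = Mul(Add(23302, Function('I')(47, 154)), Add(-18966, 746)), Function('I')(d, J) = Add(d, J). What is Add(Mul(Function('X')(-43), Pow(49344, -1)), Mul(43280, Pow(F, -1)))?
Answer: Rational(-6259703819, 52825794057600) ≈ -0.00011850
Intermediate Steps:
Function('I')(d, J) = Add(J, d)
F = -428224660 (F = Mul(Add(23302, Add(154, 47)), Add(-18966, 746)) = Mul(Add(23302, 201), -18220) = Mul(23503, -18220) = -428224660)
Function('X')(r) = Mul(Rational(1, 50), r) (Function('X')(r) = Mul(r, Rational(1, 50)) = Mul(Rational(1, 50), r))
Add(Mul(Function('X')(-43), Pow(49344, -1)), Mul(43280, Pow(F, -1))) = Add(Mul(Mul(Rational(1, 50), -43), Pow(49344, -1)), Mul(43280, Pow(-428224660, -1))) = Add(Mul(Rational(-43, 50), Rational(1, 49344)), Mul(43280, Rational(-1, 428224660))) = Add(Rational(-43, 2467200), Rational(-2164, 21411233)) = Rational(-6259703819, 52825794057600)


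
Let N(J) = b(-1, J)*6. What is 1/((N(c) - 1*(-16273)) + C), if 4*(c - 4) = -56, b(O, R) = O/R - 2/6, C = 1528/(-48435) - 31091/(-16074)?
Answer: 259514730/4223213657839 ≈ 6.1450e-5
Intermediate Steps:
C = 493777171/259514730 (C = 1528*(-1/48435) - 31091*(-1/16074) = -1528/48435 + 31091/16074 = 493777171/259514730 ≈ 1.9027)
b(O, R) = -1/3 + O/R (b(O, R) = O/R - 2*1/6 = O/R - 1/3 = -1/3 + O/R)
c = -10 (c = 4 + (1/4)*(-56) = 4 - 14 = -10)
N(J) = 6*(-1 - J/3)/J (N(J) = ((-1 - J/3)/J)*6 = 6*(-1 - J/3)/J)
1/((N(c) - 1*(-16273)) + C) = 1/(((-2 - 6/(-10)) - 1*(-16273)) + 493777171/259514730) = 1/(((-2 - 6*(-1/10)) + 16273) + 493777171/259514730) = 1/(((-2 + 3/5) + 16273) + 493777171/259514730) = 1/((-7/5 + 16273) + 493777171/259514730) = 1/(81358/5 + 493777171/259514730) = 1/(4223213657839/259514730) = 259514730/4223213657839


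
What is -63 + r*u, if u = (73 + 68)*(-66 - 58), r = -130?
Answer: 2272857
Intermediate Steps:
u = -17484 (u = 141*(-124) = -17484)
-63 + r*u = -63 - 130*(-17484) = -63 + 2272920 = 2272857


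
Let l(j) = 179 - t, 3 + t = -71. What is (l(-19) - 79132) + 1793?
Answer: -77086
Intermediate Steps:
t = -74 (t = -3 - 71 = -74)
l(j) = 253 (l(j) = 179 - 1*(-74) = 179 + 74 = 253)
(l(-19) - 79132) + 1793 = (253 - 79132) + 1793 = -78879 + 1793 = -77086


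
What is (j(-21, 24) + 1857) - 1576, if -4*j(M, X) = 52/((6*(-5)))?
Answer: 8443/30 ≈ 281.43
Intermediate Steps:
j(M, X) = 13/30 (j(M, X) = -13/(6*(-5)) = -13/(-30) = -13*(-1)/30 = -1/4*(-26/15) = 13/30)
(j(-21, 24) + 1857) - 1576 = (13/30 + 1857) - 1576 = 55723/30 - 1576 = 8443/30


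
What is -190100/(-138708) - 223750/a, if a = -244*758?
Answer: 8274411275/3206790252 ≈ 2.5803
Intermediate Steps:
a = -184952
-190100/(-138708) - 223750/a = -190100/(-138708) - 223750/(-184952) = -190100*(-1/138708) - 223750*(-1/184952) = 47525/34677 + 111875/92476 = 8274411275/3206790252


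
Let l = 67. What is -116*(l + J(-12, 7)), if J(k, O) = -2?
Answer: -7540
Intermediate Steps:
-116*(l + J(-12, 7)) = -116*(67 - 2) = -116*65 = -7540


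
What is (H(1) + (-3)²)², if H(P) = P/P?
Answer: 100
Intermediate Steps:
H(P) = 1
(H(1) + (-3)²)² = (1 + (-3)²)² = (1 + 9)² = 10² = 100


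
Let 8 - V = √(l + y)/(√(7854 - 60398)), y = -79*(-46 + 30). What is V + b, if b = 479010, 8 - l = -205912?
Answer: 479018 + I*√10631129/1642 ≈ 4.7902e+5 + 1.9857*I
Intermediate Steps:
l = 205920 (l = 8 - 1*(-205912) = 8 + 205912 = 205920)
y = 1264 (y = -79*(-16) = 1264)
V = 8 + I*√10631129/1642 (V = 8 - √(205920 + 1264)/(√(7854 - 60398)) = 8 - √207184/(√(-52544)) = 8 - 4*√12949/(8*I*√821) = 8 - 4*√12949*(-I*√821/6568) = 8 - (-1)*I*√10631129/1642 = 8 + I*√10631129/1642 ≈ 8.0 + 1.9857*I)
V + b = (8 + I*√10631129/1642) + 479010 = 479018 + I*√10631129/1642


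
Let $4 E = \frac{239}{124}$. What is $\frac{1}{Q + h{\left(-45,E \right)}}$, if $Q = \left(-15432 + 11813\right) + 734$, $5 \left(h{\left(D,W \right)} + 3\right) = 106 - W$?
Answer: $- \frac{2480}{7109903} \approx -0.00034881$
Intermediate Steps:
$E = \frac{239}{496}$ ($E = \frac{239 \cdot \frac{1}{124}}{4} = \frac{1}{4} \cdot \frac{239}{124} = \frac{239}{496} \approx 0.48185$)
$h{\left(D,W \right)} = \frac{91}{5} - \frac{W}{5}$ ($h{\left(D,W \right)} = -3 + \frac{106 - W}{5} = -3 - \left(- \frac{106}{5} + \frac{W}{5}\right) = \frac{91}{5} - \frac{W}{5}$)
$Q = -2885$ ($Q = -3619 + 734 = -2885$)
$\frac{1}{Q + h{\left(-45,E \right)}} = \frac{1}{-2885 + \left(\frac{91}{5} - \frac{239}{2480}\right)} = \frac{1}{-2885 + \frac{44897}{2480}} = \frac{1}{- \frac{7109903}{2480}} = - \frac{2480}{7109903}$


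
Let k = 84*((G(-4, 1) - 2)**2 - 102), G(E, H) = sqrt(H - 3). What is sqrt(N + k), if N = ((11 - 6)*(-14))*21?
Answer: sqrt(-9870 - 336*I*sqrt(2)) ≈ 2.3908 - 99.377*I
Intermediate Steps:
G(E, H) = sqrt(-3 + H)
k = -8568 + 84*(-2 + I*sqrt(2))**2 (k = 84*((sqrt(-3 + 1) - 2)**2 - 102) = 84*((sqrt(-2) - 2)**2 - 102) = 84*((I*sqrt(2) - 2)**2 - 102) = 84*((-2 + I*sqrt(2))**2 - 102) = 84*(-102 + (-2 + I*sqrt(2))**2) = -8568 + 84*(-2 + I*sqrt(2))**2 ≈ -8400.0 - 475.18*I)
N = -1470 (N = (5*(-14))*21 = -70*21 = -1470)
sqrt(N + k) = sqrt(-1470 + (-8400 - 336*I*sqrt(2))) = sqrt(-9870 - 336*I*sqrt(2))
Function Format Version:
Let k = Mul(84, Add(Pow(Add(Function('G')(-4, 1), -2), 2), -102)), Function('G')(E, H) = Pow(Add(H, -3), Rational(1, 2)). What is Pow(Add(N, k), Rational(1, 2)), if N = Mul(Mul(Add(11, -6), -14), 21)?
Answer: Pow(Add(-9870, Mul(-336, I, Pow(2, Rational(1, 2)))), Rational(1, 2)) ≈ Add(2.3908, Mul(-99.377, I))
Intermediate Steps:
Function('G')(E, H) = Pow(Add(-3, H), Rational(1, 2))
k = Add(-8568, Mul(84, Pow(Add(-2, Mul(I, Pow(2, Rational(1, 2)))), 2))) (k = Mul(84, Add(Pow(Add(Pow(Add(-3, 1), Rational(1, 2)), -2), 2), -102)) = Mul(84, Add(Pow(Add(Pow(-2, Rational(1, 2)), -2), 2), -102)) = Mul(84, Add(Pow(Add(Mul(I, Pow(2, Rational(1, 2))), -2), 2), -102)) = Mul(84, Add(Pow(Add(-2, Mul(I, Pow(2, Rational(1, 2)))), 2), -102)) = Mul(84, Add(-102, Pow(Add(-2, Mul(I, Pow(2, Rational(1, 2)))), 2))) = Add(-8568, Mul(84, Pow(Add(-2, Mul(I, Pow(2, Rational(1, 2)))), 2))) ≈ Add(-8400.0, Mul(-475.18, I)))
N = -1470 (N = Mul(Mul(5, -14), 21) = Mul(-70, 21) = -1470)
Pow(Add(N, k), Rational(1, 2)) = Pow(Add(-1470, Add(-8400, Mul(-336, I, Pow(2, Rational(1, 2))))), Rational(1, 2)) = Pow(Add(-9870, Mul(-336, I, Pow(2, Rational(1, 2)))), Rational(1, 2))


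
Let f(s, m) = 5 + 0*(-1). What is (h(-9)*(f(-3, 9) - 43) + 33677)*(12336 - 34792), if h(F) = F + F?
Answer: -771610616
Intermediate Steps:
h(F) = 2*F
f(s, m) = 5 (f(s, m) = 5 + 0 = 5)
(h(-9)*(f(-3, 9) - 43) + 33677)*(12336 - 34792) = ((2*(-9))*(5 - 43) + 33677)*(12336 - 34792) = (-18*(-38) + 33677)*(-22456) = (684 + 33677)*(-22456) = 34361*(-22456) = -771610616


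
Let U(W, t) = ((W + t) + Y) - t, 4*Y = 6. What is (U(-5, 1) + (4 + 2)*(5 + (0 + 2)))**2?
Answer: 5929/4 ≈ 1482.3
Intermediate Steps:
Y = 3/2 (Y = (1/4)*6 = 3/2 ≈ 1.5000)
U(W, t) = 3/2 + W (U(W, t) = ((W + t) + 3/2) - t = (3/2 + W + t) - t = 3/2 + W)
(U(-5, 1) + (4 + 2)*(5 + (0 + 2)))**2 = ((3/2 - 5) + (4 + 2)*(5 + (0 + 2)))**2 = (-7/2 + 6*(5 + 2))**2 = (-7/2 + 6*7)**2 = (-7/2 + 42)**2 = (77/2)**2 = 5929/4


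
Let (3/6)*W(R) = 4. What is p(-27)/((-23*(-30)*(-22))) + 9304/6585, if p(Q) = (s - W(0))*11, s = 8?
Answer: 9304/6585 ≈ 1.4129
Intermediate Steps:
W(R) = 8 (W(R) = 2*4 = 8)
p(Q) = 0 (p(Q) = (8 - 1*8)*11 = (8 - 8)*11 = 0*11 = 0)
p(-27)/((-23*(-30)*(-22))) + 9304/6585 = 0/((-23*(-30)*(-22))) + 9304/6585 = 0/((690*(-22))) + 9304*(1/6585) = 0/(-15180) + 9304/6585 = 0*(-1/15180) + 9304/6585 = 0 + 9304/6585 = 9304/6585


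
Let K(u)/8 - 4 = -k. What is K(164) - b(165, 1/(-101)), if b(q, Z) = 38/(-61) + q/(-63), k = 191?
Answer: -1912223/1281 ≈ -1492.8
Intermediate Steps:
b(q, Z) = -38/61 - q/63 (b(q, Z) = 38*(-1/61) + q*(-1/63) = -38/61 - q/63)
K(u) = -1496 (K(u) = 32 + 8*(-1*191) = 32 + 8*(-191) = 32 - 1528 = -1496)
K(164) - b(165, 1/(-101)) = -1496 - (-38/61 - 1/63*165) = -1496 - (-38/61 - 55/21) = -1496 - 1*(-4153/1281) = -1496 + 4153/1281 = -1912223/1281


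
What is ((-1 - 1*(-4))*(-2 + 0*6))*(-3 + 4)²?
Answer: -6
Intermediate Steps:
((-1 - 1*(-4))*(-2 + 0*6))*(-3 + 4)² = ((-1 + 4)*(-2 + 0))*1² = (3*(-2))*1 = -6*1 = -6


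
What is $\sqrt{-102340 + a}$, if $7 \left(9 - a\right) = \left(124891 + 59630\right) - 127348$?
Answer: $\frac{i \sqrt{5414430}}{7} \approx 332.41 i$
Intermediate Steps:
$a = - \frac{57110}{7}$ ($a = 9 - \frac{\left(124891 + 59630\right) - 127348}{7} = 9 - \frac{184521 - 127348}{7} = 9 - \frac{57173}{7} = - \frac{57110}{7} \approx -8158.6$)
$\sqrt{-102340 + a} = \sqrt{-102340 - \frac{57110}{7}} = \sqrt{- \frac{773490}{7}} = \frac{i \sqrt{5414430}}{7}$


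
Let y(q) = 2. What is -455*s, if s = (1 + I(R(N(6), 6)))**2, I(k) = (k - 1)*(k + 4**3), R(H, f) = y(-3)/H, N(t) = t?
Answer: -64668695/81 ≈ -7.9838e+5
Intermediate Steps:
R(H, f) = 2/H
I(k) = (-1 + k)*(64 + k) (I(k) = (-1 + k)*(k + 64) = (-1 + k)*(64 + k))
s = 142129/81 (s = (1 + (-64 + (2/6)**2 + 63*(2/6)))**2 = (1 + (-64 + (2*(1/6))**2 + 63*(2*(1/6))))**2 = (1 + (-64 + (1/3)**2 + 63*(1/3)))**2 = (1 + (-64 + 1/9 + 21))**2 = (1 - 386/9)**2 = (-377/9)**2 = 142129/81 ≈ 1754.7)
-455*s = -455*142129/81 = -64668695/81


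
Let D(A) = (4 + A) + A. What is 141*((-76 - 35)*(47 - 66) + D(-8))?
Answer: 295677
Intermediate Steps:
D(A) = 4 + 2*A
141*((-76 - 35)*(47 - 66) + D(-8)) = 141*((-76 - 35)*(47 - 66) + (4 + 2*(-8))) = 141*(-111*(-19) + (4 - 16)) = 141*(2109 - 12) = 141*2097 = 295677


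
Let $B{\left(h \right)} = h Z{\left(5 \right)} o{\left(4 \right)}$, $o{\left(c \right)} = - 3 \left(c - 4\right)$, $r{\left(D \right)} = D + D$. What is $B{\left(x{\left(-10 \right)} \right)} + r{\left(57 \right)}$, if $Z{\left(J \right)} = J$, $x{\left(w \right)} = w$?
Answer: $114$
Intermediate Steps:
$r{\left(D \right)} = 2 D$
$o{\left(c \right)} = 12 - 3 c$ ($o{\left(c \right)} = - 3 \left(-4 + c\right) = 12 - 3 c$)
$B{\left(h \right)} = 0$ ($B{\left(h \right)} = h 5 \left(12 - 12\right) = 5 h \left(12 - 12\right) = 5 h 0 = 0$)
$B{\left(x{\left(-10 \right)} \right)} + r{\left(57 \right)} = 0 + 2 \cdot 57 = 0 + 114 = 114$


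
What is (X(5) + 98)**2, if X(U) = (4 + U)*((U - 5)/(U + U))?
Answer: 9604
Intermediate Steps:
X(U) = (-5 + U)*(4 + U)/(2*U) (X(U) = (4 + U)*((-5 + U)/((2*U))) = (4 + U)*((-5 + U)*(1/(2*U))) = (4 + U)*((-5 + U)/(2*U)) = (-5 + U)*(4 + U)/(2*U))
(X(5) + 98)**2 = ((1/2)*(-20 + 5*(-1 + 5))/5 + 98)**2 = ((1/2)*(1/5)*(-20 + 5*4) + 98)**2 = ((1/2)*(1/5)*(-20 + 20) + 98)**2 = ((1/2)*(1/5)*0 + 98)**2 = (0 + 98)**2 = 98**2 = 9604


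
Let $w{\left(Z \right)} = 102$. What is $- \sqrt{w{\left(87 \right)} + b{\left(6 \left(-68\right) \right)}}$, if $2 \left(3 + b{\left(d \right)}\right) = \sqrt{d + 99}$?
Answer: $- \frac{\sqrt{396 + 2 i \sqrt{309}}}{2} \approx -9.9597 - 0.44124 i$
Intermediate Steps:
$b{\left(d \right)} = -3 + \frac{\sqrt{99 + d}}{2}$ ($b{\left(d \right)} = -3 + \frac{\sqrt{d + 99}}{2} = -3 + \frac{\sqrt{99 + d}}{2}$)
$- \sqrt{w{\left(87 \right)} + b{\left(6 \left(-68\right) \right)}} = - \sqrt{102 - \left(3 - \frac{\sqrt{99 + 6 \left(-68\right)}}{2}\right)} = - \sqrt{102 - \left(3 - \frac{\sqrt{99 - 408}}{2}\right)} = - \sqrt{102 - \left(3 - \frac{\sqrt{-309}}{2}\right)} = - \sqrt{102 - \left(3 - \frac{i \sqrt{309}}{2}\right)} = - \sqrt{99 + \frac{i \sqrt{309}}{2}}$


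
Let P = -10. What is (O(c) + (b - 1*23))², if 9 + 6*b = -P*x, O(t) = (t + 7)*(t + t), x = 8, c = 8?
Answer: 1885129/36 ≈ 52365.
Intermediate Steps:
O(t) = 2*t*(7 + t) (O(t) = (7 + t)*(2*t) = 2*t*(7 + t))
b = 71/6 (b = -3/2 + (-(-10)*8)/6 = -3/2 + (-1*(-80))/6 = -3/2 + (⅙)*80 = -3/2 + 40/3 = 71/6 ≈ 11.833)
(O(c) + (b - 1*23))² = (2*8*(7 + 8) + (71/6 - 1*23))² = (2*8*15 + (71/6 - 23))² = (240 - 67/6)² = (1373/6)² = 1885129/36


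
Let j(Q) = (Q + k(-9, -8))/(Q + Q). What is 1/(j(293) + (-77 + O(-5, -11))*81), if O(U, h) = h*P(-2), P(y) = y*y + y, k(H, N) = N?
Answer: -586/4698849 ≈ -0.00012471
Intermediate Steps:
P(y) = y + y² (P(y) = y² + y = y + y²)
j(Q) = (-8 + Q)/(2*Q) (j(Q) = (Q - 8)/(Q + Q) = (-8 + Q)/((2*Q)) = (-8 + Q)*(1/(2*Q)) = (-8 + Q)/(2*Q))
O(U, h) = 2*h (O(U, h) = h*(-2*(1 - 2)) = h*(-2*(-1)) = h*2 = 2*h)
1/(j(293) + (-77 + O(-5, -11))*81) = 1/((½)*(-8 + 293)/293 + (-77 + 2*(-11))*81) = 1/((½)*(1/293)*285 + (-77 - 22)*81) = 1/(285/586 - 99*81) = 1/(285/586 - 8019) = 1/(-4698849/586) = -586/4698849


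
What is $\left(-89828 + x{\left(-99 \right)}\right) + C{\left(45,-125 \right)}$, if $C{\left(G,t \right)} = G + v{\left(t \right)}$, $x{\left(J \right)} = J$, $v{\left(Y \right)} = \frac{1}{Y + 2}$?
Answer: $- \frac{11055487}{123} \approx -89882.0$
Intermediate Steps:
$v{\left(Y \right)} = \frac{1}{2 + Y}$
$C{\left(G,t \right)} = G + \frac{1}{2 + t}$
$\left(-89828 + x{\left(-99 \right)}\right) + C{\left(45,-125 \right)} = \left(-89828 - 99\right) + \frac{1 + 45 \left(2 - 125\right)}{2 - 125} = -89927 + \frac{1 + 45 \left(-123\right)}{-123} = -89927 - \frac{1 - 5535}{123} = -89927 - - \frac{5534}{123} = -89927 + \frac{5534}{123} = - \frac{11055487}{123}$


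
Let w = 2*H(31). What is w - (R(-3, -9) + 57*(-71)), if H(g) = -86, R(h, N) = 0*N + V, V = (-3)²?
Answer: 3866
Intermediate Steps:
V = 9
R(h, N) = 9 (R(h, N) = 0*N + 9 = 0 + 9 = 9)
w = -172 (w = 2*(-86) = -172)
w - (R(-3, -9) + 57*(-71)) = -172 - (9 + 57*(-71)) = -172 - (9 - 4047) = -172 - 1*(-4038) = -172 + 4038 = 3866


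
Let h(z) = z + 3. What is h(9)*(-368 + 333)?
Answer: -420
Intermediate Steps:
h(z) = 3 + z
h(9)*(-368 + 333) = (3 + 9)*(-368 + 333) = 12*(-35) = -420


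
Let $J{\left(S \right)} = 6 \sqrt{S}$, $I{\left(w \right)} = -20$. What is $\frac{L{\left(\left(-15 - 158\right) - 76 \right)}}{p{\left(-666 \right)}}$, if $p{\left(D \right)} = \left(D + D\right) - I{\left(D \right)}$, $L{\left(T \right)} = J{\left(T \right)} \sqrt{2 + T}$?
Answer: $\frac{3 \sqrt{61503}}{656} \approx 1.1341$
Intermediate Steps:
$L{\left(T \right)} = 6 \sqrt{T} \sqrt{2 + T}$
$p{\left(D \right)} = 20 + 2 D$ ($p{\left(D \right)} = \left(D + D\right) - -20 = 2 D + 20 = 20 + 2 D$)
$\frac{L{\left(\left(-15 - 158\right) - 76 \right)}}{p{\left(-666 \right)}} = \frac{6 \sqrt{\left(-15 - 158\right) - 76} \sqrt{2 - 249}}{20 + 2 \left(-666\right)} = \frac{6 \sqrt{-173 - 76} \sqrt{2 - 249}}{20 - 1332} = \frac{6 \sqrt{-249} \sqrt{2 - 249}}{-1312} = 6 i \sqrt{249} \sqrt{-247} \left(- \frac{1}{1312}\right) = 6 i \sqrt{249} i \sqrt{247} \left(- \frac{1}{1312}\right) = - 6 \sqrt{61503} \left(- \frac{1}{1312}\right) = \frac{3 \sqrt{61503}}{656}$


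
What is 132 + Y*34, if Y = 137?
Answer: 4790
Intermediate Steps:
132 + Y*34 = 132 + 137*34 = 132 + 4658 = 4790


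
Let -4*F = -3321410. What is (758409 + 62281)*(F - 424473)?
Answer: 333101246855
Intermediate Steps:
F = 1660705/2 (F = -¼*(-3321410) = 1660705/2 ≈ 8.3035e+5)
(758409 + 62281)*(F - 424473) = (758409 + 62281)*(1660705/2 - 424473) = 820690*(811759/2) = 333101246855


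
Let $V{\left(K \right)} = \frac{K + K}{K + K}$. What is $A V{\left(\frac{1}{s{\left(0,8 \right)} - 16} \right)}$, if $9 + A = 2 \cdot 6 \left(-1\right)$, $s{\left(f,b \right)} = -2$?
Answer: $-21$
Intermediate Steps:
$A = -21$ ($A = -9 + 2 \cdot 6 \left(-1\right) = -9 + 12 \left(-1\right) = -9 - 12 = -21$)
$V{\left(K \right)} = 1$ ($V{\left(K \right)} = \frac{2 K}{2 K} = 2 K \frac{1}{2 K} = 1$)
$A V{\left(\frac{1}{s{\left(0,8 \right)} - 16} \right)} = \left(-21\right) 1 = -21$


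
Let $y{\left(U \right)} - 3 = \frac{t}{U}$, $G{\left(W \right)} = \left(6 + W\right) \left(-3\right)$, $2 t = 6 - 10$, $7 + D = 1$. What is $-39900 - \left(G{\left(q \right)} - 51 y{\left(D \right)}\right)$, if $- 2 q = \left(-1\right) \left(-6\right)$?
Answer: $-39721$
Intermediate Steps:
$D = -6$ ($D = -7 + 1 = -6$)
$q = -3$ ($q = - \frac{\left(-1\right) \left(-6\right)}{2} = \left(- \frac{1}{2}\right) 6 = -3$)
$t = -2$ ($t = \frac{6 - 10}{2} = \frac{1}{2} \left(-4\right) = -2$)
$G{\left(W \right)} = -18 - 3 W$
$y{\left(U \right)} = 3 - \frac{2}{U}$
$-39900 - \left(G{\left(q \right)} - 51 y{\left(D \right)}\right) = -39900 - \left(\left(-18 - -9\right) - 51 \left(3 - \frac{2}{-6}\right)\right) = -39900 - \left(\left(-18 + 9\right) - 51 \left(3 - - \frac{1}{3}\right)\right) = -39900 - \left(-9 - 51 \left(3 + \frac{1}{3}\right)\right) = -39900 - \left(-9 - 170\right) = -39900 - -179 = -39900 + 179 = -39721$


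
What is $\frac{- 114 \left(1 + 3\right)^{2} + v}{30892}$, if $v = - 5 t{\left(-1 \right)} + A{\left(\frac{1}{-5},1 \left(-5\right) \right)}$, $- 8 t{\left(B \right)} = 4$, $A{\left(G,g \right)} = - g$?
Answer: $- \frac{3633}{61784} \approx -0.058802$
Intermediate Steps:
$t{\left(B \right)} = - \frac{1}{2}$ ($t{\left(B \right)} = \left(- \frac{1}{8}\right) 4 = - \frac{1}{2}$)
$v = \frac{15}{2}$ ($v = \left(-5\right) \left(- \frac{1}{2}\right) - 1 \left(-5\right) = \frac{5}{2} - -5 = \frac{5}{2} + 5 = \frac{15}{2} \approx 7.5$)
$\frac{- 114 \left(1 + 3\right)^{2} + v}{30892} = \frac{- 114 \left(1 + 3\right)^{2} + \frac{15}{2}}{30892} = \left(- 114 \cdot 4^{2} + \frac{15}{2}\right) \frac{1}{30892} = \left(\left(-114\right) 16 + \frac{15}{2}\right) \frac{1}{30892} = \left(-1824 + \frac{15}{2}\right) \frac{1}{30892} = \left(- \frac{3633}{2}\right) \frac{1}{30892} = - \frac{3633}{61784}$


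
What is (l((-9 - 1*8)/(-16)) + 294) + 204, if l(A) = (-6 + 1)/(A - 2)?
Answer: 1510/3 ≈ 503.33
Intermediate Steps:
l(A) = -5/(-2 + A)
(l((-9 - 1*8)/(-16)) + 294) + 204 = (-5/(-2 + (-9 - 1*8)/(-16)) + 294) + 204 = (-5/(-2 + (-9 - 8)*(-1/16)) + 294) + 204 = (-5/(-2 - 17*(-1/16)) + 294) + 204 = (-5/(-2 + 17/16) + 294) + 204 = (-5/(-15/16) + 294) + 204 = (-5*(-16/15) + 294) + 204 = (16/3 + 294) + 204 = 898/3 + 204 = 1510/3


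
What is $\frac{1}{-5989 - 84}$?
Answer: $- \frac{1}{6073} \approx -0.00016466$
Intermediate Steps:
$\frac{1}{-5989 - 84} = \frac{1}{-6073} = - \frac{1}{6073}$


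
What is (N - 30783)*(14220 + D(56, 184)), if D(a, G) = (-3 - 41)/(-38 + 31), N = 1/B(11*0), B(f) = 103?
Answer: -315745810432/721 ≈ -4.3793e+8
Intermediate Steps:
N = 1/103 ≈ 0.0097087
D(a, G) = 44/7 (D(a, G) = -44/(-7) = -44*(-1/7) = 44/7)
(N - 30783)*(14220 + D(56, 184)) = (1/103 - 30783)*(14220 + 44/7) = -3170648/103*99584/7 = -315745810432/721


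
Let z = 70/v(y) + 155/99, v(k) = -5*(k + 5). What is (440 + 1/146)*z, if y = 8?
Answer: 40407589/187902 ≈ 215.05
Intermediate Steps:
v(k) = -25 - 5*k (v(k) = -5*(5 + k) = -25 - 5*k)
z = 629/1287 (z = 70/(-25 - 5*8) + 155/99 = 70/(-25 - 40) + 155*(1/99) = 70/(-65) + 155/99 = 70*(-1/65) + 155/99 = -14/13 + 155/99 = 629/1287 ≈ 0.48873)
(440 + 1/146)*z = (440 + 1/146)*(629/1287) = (64241/146)*(629/1287) = 40407589/187902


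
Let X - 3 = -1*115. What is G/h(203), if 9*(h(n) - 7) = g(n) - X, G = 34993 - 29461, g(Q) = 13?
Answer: 12447/47 ≈ 264.83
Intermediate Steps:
G = 5532
X = -112 (X = 3 - 1*115 = 3 - 115 = -112)
h(n) = 188/9 (h(n) = 7 + (13 - 1*(-112))/9 = 7 + (13 + 112)/9 = 7 + (⅑)*125 = 7 + 125/9 = 188/9)
G/h(203) = 5532/(188/9) = 5532*(9/188) = 12447/47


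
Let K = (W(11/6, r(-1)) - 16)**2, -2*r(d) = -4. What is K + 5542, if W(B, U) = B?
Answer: 206737/36 ≈ 5742.7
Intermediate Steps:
r(d) = 2 (r(d) = -1/2*(-4) = 2)
K = 7225/36 (K = (11/6 - 16)**2 = (-85/6)**2 = 7225/36 ≈ 200.69)
K + 5542 = 7225/36 + 5542 = 206737/36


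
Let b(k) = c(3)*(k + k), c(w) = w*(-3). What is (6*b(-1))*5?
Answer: 540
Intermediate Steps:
c(w) = -3*w
b(k) = -18*k (b(k) = (-3*3)*(k + k) = -18*k)
(6*b(-1))*5 = (6*(-18*(-1)))*5 = (6*18)*5 = 108*5 = 540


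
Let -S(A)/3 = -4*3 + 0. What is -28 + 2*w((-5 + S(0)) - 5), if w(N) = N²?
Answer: 1324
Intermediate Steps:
S(A) = 36 (S(A) = -3*(-4*3 + 0) = -3*(-12 + 0) = -3*(-12) = 36)
-28 + 2*w((-5 + S(0)) - 5) = -28 + 2*((-5 + 36) - 5)² = -28 + 2*(31 - 5)² = -28 + 2*26² = -28 + 2*676 = -28 + 1352 = 1324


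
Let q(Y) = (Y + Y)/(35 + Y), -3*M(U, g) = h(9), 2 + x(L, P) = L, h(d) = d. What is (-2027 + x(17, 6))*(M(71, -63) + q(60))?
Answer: 66396/19 ≈ 3494.5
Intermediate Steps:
x(L, P) = -2 + L
M(U, g) = -3 (M(U, g) = -⅓*9 = -3)
q(Y) = 2*Y/(35 + Y) (q(Y) = (2*Y)/(35 + Y) = 2*Y/(35 + Y))
(-2027 + x(17, 6))*(M(71, -63) + q(60)) = (-2027 + (-2 + 17))*(-3 + 2*60/(35 + 60)) = (-2027 + 15)*(-3 + 2*60/95) = -2012*(-3 + 2*60*(1/95)) = -2012*(-3 + 24/19) = -2012*(-33/19) = 66396/19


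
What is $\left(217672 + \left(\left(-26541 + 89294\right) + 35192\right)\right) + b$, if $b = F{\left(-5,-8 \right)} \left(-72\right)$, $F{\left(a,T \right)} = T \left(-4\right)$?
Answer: $313313$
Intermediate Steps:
$F{\left(a,T \right)} = - 4 T$
$b = -2304$ ($b = \left(-4\right) \left(-8\right) \left(-72\right) = 32 \left(-72\right) = -2304$)
$\left(217672 + \left(\left(-26541 + 89294\right) + 35192\right)\right) + b = \left(217672 + \left(\left(-26541 + 89294\right) + 35192\right)\right) - 2304 = \left(217672 + \left(62753 + 35192\right)\right) - 2304 = \left(217672 + 97945\right) - 2304 = 315617 - 2304 = 313313$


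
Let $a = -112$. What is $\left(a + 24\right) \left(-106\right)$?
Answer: $9328$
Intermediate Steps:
$\left(a + 24\right) \left(-106\right) = \left(-112 + 24\right) \left(-106\right) = \left(-88\right) \left(-106\right) = 9328$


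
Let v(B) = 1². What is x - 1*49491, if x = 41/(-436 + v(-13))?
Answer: -21528626/435 ≈ -49491.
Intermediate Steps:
v(B) = 1
x = -41/435 (x = 41/(-436 + 1) = 41/(-435) = 41*(-1/435) = -41/435 ≈ -0.094253)
x - 1*49491 = -41/435 - 1*49491 = -41/435 - 49491 = -21528626/435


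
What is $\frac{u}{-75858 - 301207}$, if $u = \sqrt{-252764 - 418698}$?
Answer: $- \frac{i \sqrt{671462}}{377065} \approx - 0.0021732 i$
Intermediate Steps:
$u = i \sqrt{671462}$ ($u = \sqrt{-671462} = i \sqrt{671462} \approx 819.43 i$)
$\frac{u}{-75858 - 301207} = \frac{i \sqrt{671462}}{-75858 - 301207} = \frac{i \sqrt{671462}}{-377065} = i \sqrt{671462} \left(- \frac{1}{377065}\right) = - \frac{i \sqrt{671462}}{377065}$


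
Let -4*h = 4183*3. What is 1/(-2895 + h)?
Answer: -4/24129 ≈ -0.00016578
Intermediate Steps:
h = -12549/4 (h = -4183*3/4 = -¼*12549 = -12549/4 ≈ -3137.3)
1/(-2895 + h) = 1/(-2895 - 12549/4) = 1/(-24129/4) = -4/24129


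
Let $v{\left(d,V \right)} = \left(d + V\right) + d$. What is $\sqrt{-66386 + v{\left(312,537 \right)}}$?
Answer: $5 i \sqrt{2609} \approx 255.39 i$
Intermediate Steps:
$v{\left(d,V \right)} = V + 2 d$ ($v{\left(d,V \right)} = \left(V + d\right) + d = V + 2 d$)
$\sqrt{-66386 + v{\left(312,537 \right)}} = \sqrt{-66386 + \left(537 + 2 \cdot 312\right)} = \sqrt{-66386 + \left(537 + 624\right)} = \sqrt{-66386 + 1161} = \sqrt{-65225} = 5 i \sqrt{2609}$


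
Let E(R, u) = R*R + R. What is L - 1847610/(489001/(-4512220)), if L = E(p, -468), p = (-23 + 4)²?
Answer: 8400726422882/489001 ≈ 1.7179e+7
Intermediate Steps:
p = 361 (p = (-19)² = 361)
E(R, u) = R + R² (E(R, u) = R² + R = R + R²)
L = 130682 (L = 361*(1 + 361) = 361*362 = 130682)
L - 1847610/(489001/(-4512220)) = 130682 - 1847610/(489001/(-4512220)) = 130682 - 1847610/(489001*(-1/4512220)) = 130682 - 1847610/(-489001/4512220) = 130682 - 1847610*(-4512220)/489001 = 130682 - 1*(-8336822794200/489001) = 130682 + 8336822794200/489001 = 8400726422882/489001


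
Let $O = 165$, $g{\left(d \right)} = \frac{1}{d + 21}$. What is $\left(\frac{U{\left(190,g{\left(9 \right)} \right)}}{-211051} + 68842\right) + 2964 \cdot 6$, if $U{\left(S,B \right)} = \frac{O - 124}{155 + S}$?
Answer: $\frac{6307463854429}{72812595} \approx 86626.0$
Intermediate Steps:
$g{\left(d \right)} = \frac{1}{21 + d}$
$U{\left(S,B \right)} = \frac{41}{155 + S}$ ($U{\left(S,B \right)} = \frac{165 - 124}{155 + S} = \frac{41}{155 + S}$)
$\left(\frac{U{\left(190,g{\left(9 \right)} \right)}}{-211051} + 68842\right) + 2964 \cdot 6 = \left(\frac{41 \frac{1}{155 + 190}}{-211051} + 68842\right) + 2964 \cdot 6 = \left(\frac{41}{345} \left(- \frac{1}{211051}\right) + 68842\right) + 17784 = \left(- \frac{41}{72812595} + 68842\right) + 17784 = \frac{5012564664949}{72812595} + 17784 = \frac{6307463854429}{72812595}$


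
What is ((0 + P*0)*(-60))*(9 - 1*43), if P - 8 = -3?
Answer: 0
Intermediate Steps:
P = 5 (P = 8 - 3 = 5)
((0 + P*0)*(-60))*(9 - 1*43) = ((0 + 5*0)*(-60))*(9 - 1*43) = ((0 + 0)*(-60))*(9 - 43) = (0*(-60))*(-34) = 0*(-34) = 0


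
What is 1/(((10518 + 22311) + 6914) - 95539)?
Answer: -1/55796 ≈ -1.7922e-5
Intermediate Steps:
1/(((10518 + 22311) + 6914) - 95539) = 1/((32829 + 6914) - 95539) = 1/(39743 - 95539) = 1/(-55796) = -1/55796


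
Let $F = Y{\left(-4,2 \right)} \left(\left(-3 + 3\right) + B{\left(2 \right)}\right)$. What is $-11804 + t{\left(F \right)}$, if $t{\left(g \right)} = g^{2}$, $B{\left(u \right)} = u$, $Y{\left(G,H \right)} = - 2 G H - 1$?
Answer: $-10904$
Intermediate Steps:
$Y{\left(G,H \right)} = -1 - 2 G H$ ($Y{\left(G,H \right)} = - 2 G H - 1 = -1 - 2 G H$)
$F = 30$ ($F = \left(-1 - \left(-8\right) 2\right) \left(\left(-3 + 3\right) + 2\right) = \left(-1 + 16\right) \left(0 + 2\right) = 15 \cdot 2 = 30$)
$-11804 + t{\left(F \right)} = -11804 + 30^{2} = -11804 + 900 = -10904$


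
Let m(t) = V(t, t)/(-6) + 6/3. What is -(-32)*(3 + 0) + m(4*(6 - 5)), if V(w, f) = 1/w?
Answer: 2351/24 ≈ 97.958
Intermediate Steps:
m(t) = 2 - 1/(6*t) (m(t) = 1/(t*(-6)) + 6/3 = -⅙/t + 6*(⅓) = -1/(6*t) + 2 = 2 - 1/(6*t))
-(-32)*(3 + 0) + m(4*(6 - 5)) = -(-32)*(3 + 0) + (2 - 1/(4*(6 - 5))/6) = -(-32)*3 + (2 - 1/(6*(4*1))) = -32*(-3) + (2 - ⅙/4) = 96 + (2 - ⅙*¼) = 96 + (2 - 1/24) = 96 + 47/24 = 2351/24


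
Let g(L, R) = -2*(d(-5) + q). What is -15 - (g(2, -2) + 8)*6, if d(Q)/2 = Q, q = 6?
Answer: -111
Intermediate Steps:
d(Q) = 2*Q
g(L, R) = 8 (g(L, R) = -2*(2*(-5) + 6) = -2*(-10 + 6) = -2*(-4) = 8)
-15 - (g(2, -2) + 8)*6 = -15 - (8 + 8)*6 = -15 - 16*6 = -15 - 1*96 = -15 - 96 = -111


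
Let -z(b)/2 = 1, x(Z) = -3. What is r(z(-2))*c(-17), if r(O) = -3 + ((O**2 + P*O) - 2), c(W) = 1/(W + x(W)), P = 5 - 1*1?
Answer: 9/20 ≈ 0.45000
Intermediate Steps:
P = 4 (P = 5 - 1 = 4)
z(b) = -2 (z(b) = -2*1 = -2)
c(W) = 1/(-3 + W) (c(W) = 1/(W - 3) = 1/(-3 + W))
r(O) = -5 + O**2 + 4*O (r(O) = -3 + ((O**2 + 4*O) - 2) = -3 + (-2 + O**2 + 4*O) = -5 + O**2 + 4*O)
r(z(-2))*c(-17) = (-5 + (-2)**2 + 4*(-2))/(-3 - 17) = (-5 + 4 - 8)/(-20) = -9*(-1/20) = 9/20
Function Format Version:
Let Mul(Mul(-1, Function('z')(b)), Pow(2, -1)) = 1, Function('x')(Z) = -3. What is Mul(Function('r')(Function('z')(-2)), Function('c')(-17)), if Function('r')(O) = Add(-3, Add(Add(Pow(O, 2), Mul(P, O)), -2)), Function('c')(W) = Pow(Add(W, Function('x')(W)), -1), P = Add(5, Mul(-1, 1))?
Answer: Rational(9, 20) ≈ 0.45000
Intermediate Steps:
P = 4 (P = Add(5, -1) = 4)
Function('z')(b) = -2 (Function('z')(b) = Mul(-2, 1) = -2)
Function('c')(W) = Pow(Add(-3, W), -1) (Function('c')(W) = Pow(Add(W, -3), -1) = Pow(Add(-3, W), -1))
Function('r')(O) = Add(-5, Pow(O, 2), Mul(4, O)) (Function('r')(O) = Add(-3, Add(Add(Pow(O, 2), Mul(4, O)), -2)) = Add(-3, Add(-2, Pow(O, 2), Mul(4, O))) = Add(-5, Pow(O, 2), Mul(4, O)))
Mul(Function('r')(Function('z')(-2)), Function('c')(-17)) = Mul(Add(-5, Pow(-2, 2), Mul(4, -2)), Pow(Add(-3, -17), -1)) = Mul(Add(-5, 4, -8), Pow(-20, -1)) = Mul(-9, Rational(-1, 20)) = Rational(9, 20)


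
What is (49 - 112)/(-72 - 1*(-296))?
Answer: -9/32 ≈ -0.28125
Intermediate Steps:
(49 - 112)/(-72 - 1*(-296)) = -63/(-72 + 296) = -63/224 = -63*1/224 = -9/32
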